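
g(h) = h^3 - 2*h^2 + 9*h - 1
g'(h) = 3*h^2 - 4*h + 9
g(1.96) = 16.49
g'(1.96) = 12.68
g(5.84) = 182.53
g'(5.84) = 87.96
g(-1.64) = -25.55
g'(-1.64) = 23.63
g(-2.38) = -47.23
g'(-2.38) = 35.51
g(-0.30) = -3.91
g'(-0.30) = 10.47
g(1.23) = 8.91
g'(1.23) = 8.62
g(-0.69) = -8.49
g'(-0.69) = 13.19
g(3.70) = 55.57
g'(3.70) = 35.27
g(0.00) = -1.00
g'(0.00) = 9.00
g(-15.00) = -3961.00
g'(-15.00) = 744.00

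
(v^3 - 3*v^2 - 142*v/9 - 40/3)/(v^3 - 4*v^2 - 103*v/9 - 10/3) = (3*v + 4)/(3*v + 1)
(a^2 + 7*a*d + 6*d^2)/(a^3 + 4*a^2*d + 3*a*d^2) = (a + 6*d)/(a*(a + 3*d))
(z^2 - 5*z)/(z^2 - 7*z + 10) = z/(z - 2)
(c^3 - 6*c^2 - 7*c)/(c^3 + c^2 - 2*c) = (c^2 - 6*c - 7)/(c^2 + c - 2)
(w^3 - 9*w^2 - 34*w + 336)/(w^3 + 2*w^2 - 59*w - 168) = (w^2 - w - 42)/(w^2 + 10*w + 21)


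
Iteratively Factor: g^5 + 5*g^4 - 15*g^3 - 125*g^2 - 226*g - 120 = (g + 2)*(g^4 + 3*g^3 - 21*g^2 - 83*g - 60) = (g - 5)*(g + 2)*(g^3 + 8*g^2 + 19*g + 12) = (g - 5)*(g + 1)*(g + 2)*(g^2 + 7*g + 12) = (g - 5)*(g + 1)*(g + 2)*(g + 4)*(g + 3)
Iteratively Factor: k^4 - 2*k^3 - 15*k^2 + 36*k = (k)*(k^3 - 2*k^2 - 15*k + 36) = k*(k - 3)*(k^2 + k - 12) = k*(k - 3)*(k + 4)*(k - 3)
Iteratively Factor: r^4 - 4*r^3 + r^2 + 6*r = (r - 2)*(r^3 - 2*r^2 - 3*r) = (r - 2)*(r + 1)*(r^2 - 3*r) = (r - 3)*(r - 2)*(r + 1)*(r)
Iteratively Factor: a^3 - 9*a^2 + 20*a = (a - 5)*(a^2 - 4*a) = a*(a - 5)*(a - 4)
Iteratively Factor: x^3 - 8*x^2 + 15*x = (x - 5)*(x^2 - 3*x) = (x - 5)*(x - 3)*(x)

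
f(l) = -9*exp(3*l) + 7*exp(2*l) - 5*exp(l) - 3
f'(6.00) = -1770542616.77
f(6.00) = -589802458.84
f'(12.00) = -116402880925214227.28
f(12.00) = -38800898500995625.10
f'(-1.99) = -0.49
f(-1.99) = -3.58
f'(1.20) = -850.43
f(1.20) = -271.82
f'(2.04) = -11491.76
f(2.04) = -3721.22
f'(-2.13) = -0.44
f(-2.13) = -3.51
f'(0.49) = -88.29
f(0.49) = -31.65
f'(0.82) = -255.21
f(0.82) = -83.61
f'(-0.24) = -8.41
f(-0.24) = -6.98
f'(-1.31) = -0.86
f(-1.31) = -4.02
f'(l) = -27*exp(3*l) + 14*exp(2*l) - 5*exp(l)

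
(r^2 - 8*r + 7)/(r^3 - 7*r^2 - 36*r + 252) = (r - 1)/(r^2 - 36)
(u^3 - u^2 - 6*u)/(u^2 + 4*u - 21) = u*(u + 2)/(u + 7)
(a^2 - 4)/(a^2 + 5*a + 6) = (a - 2)/(a + 3)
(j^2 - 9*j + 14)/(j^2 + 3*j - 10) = (j - 7)/(j + 5)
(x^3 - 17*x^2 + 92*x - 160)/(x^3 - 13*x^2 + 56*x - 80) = (x - 8)/(x - 4)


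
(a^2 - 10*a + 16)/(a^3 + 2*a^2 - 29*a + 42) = (a - 8)/(a^2 + 4*a - 21)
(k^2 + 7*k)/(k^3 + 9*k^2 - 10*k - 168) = k/(k^2 + 2*k - 24)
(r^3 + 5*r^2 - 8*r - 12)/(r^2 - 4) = (r^2 + 7*r + 6)/(r + 2)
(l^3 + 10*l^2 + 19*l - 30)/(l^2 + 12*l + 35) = (l^2 + 5*l - 6)/(l + 7)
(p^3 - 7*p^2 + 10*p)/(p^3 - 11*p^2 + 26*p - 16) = p*(p - 5)/(p^2 - 9*p + 8)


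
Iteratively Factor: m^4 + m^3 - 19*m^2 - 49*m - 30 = (m + 2)*(m^3 - m^2 - 17*m - 15) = (m + 1)*(m + 2)*(m^2 - 2*m - 15) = (m + 1)*(m + 2)*(m + 3)*(m - 5)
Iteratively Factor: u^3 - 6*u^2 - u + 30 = (u - 5)*(u^2 - u - 6) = (u - 5)*(u - 3)*(u + 2)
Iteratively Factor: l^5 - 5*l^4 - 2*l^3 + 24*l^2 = (l - 3)*(l^4 - 2*l^3 - 8*l^2) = l*(l - 3)*(l^3 - 2*l^2 - 8*l) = l*(l - 4)*(l - 3)*(l^2 + 2*l) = l*(l - 4)*(l - 3)*(l + 2)*(l)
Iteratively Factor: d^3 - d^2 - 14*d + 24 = (d + 4)*(d^2 - 5*d + 6) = (d - 2)*(d + 4)*(d - 3)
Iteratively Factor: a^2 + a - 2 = (a + 2)*(a - 1)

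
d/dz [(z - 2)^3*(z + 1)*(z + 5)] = 5*z^4 - 57*z^2 + 68*z + 12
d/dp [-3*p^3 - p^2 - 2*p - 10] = -9*p^2 - 2*p - 2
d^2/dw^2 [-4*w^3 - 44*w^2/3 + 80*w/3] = -24*w - 88/3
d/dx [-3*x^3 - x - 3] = -9*x^2 - 1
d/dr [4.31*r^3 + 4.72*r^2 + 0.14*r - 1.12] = 12.93*r^2 + 9.44*r + 0.14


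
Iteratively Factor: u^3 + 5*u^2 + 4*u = (u + 4)*(u^2 + u) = u*(u + 4)*(u + 1)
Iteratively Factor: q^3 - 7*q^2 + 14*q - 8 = (q - 1)*(q^2 - 6*q + 8) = (q - 4)*(q - 1)*(q - 2)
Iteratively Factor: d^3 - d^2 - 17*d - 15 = (d - 5)*(d^2 + 4*d + 3) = (d - 5)*(d + 3)*(d + 1)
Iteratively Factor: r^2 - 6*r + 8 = (r - 2)*(r - 4)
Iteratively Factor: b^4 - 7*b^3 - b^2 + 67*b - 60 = (b - 5)*(b^3 - 2*b^2 - 11*b + 12) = (b - 5)*(b - 1)*(b^2 - b - 12) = (b - 5)*(b - 1)*(b + 3)*(b - 4)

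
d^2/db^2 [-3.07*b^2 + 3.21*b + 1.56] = -6.14000000000000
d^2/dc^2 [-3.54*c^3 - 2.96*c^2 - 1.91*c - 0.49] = -21.24*c - 5.92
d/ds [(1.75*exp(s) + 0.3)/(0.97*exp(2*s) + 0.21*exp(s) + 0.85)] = (-1.6975*exp(2*s) - 0.582*exp(s) + 1.4245)*exp(s)/(0.9409*exp(4*s) + 0.4074*exp(3*s) + 1.6931*exp(2*s) + 0.357*exp(s) + 0.7225)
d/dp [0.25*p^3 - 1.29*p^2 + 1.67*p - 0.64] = 0.75*p^2 - 2.58*p + 1.67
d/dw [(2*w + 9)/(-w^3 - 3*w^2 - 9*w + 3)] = (4*w^3 + 33*w^2 + 54*w + 87)/(w^6 + 6*w^5 + 27*w^4 + 48*w^3 + 63*w^2 - 54*w + 9)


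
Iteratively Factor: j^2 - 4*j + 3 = (j - 1)*(j - 3)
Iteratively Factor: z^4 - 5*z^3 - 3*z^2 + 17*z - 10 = (z - 5)*(z^3 - 3*z + 2) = (z - 5)*(z + 2)*(z^2 - 2*z + 1) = (z - 5)*(z - 1)*(z + 2)*(z - 1)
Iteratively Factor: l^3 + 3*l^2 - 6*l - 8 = (l - 2)*(l^2 + 5*l + 4) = (l - 2)*(l + 4)*(l + 1)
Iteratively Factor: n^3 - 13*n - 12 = (n + 3)*(n^2 - 3*n - 4) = (n - 4)*(n + 3)*(n + 1)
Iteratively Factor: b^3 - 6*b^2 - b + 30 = (b - 3)*(b^2 - 3*b - 10) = (b - 3)*(b + 2)*(b - 5)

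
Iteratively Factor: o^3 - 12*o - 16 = (o - 4)*(o^2 + 4*o + 4) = (o - 4)*(o + 2)*(o + 2)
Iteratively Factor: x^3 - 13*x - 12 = (x + 1)*(x^2 - x - 12) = (x - 4)*(x + 1)*(x + 3)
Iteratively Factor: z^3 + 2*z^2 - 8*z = (z - 2)*(z^2 + 4*z) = (z - 2)*(z + 4)*(z)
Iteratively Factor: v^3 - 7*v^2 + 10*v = (v - 2)*(v^2 - 5*v) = v*(v - 2)*(v - 5)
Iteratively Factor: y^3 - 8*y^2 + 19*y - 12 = (y - 4)*(y^2 - 4*y + 3) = (y - 4)*(y - 3)*(y - 1)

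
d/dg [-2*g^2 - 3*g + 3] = -4*g - 3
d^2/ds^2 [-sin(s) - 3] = sin(s)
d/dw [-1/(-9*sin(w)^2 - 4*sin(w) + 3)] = -2*(9*sin(w) + 2)*cos(w)/(9*sin(w)^2 + 4*sin(w) - 3)^2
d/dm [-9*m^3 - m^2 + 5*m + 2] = -27*m^2 - 2*m + 5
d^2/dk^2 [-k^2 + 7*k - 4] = -2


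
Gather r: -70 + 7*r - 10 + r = 8*r - 80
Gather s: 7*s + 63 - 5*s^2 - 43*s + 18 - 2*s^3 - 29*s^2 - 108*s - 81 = -2*s^3 - 34*s^2 - 144*s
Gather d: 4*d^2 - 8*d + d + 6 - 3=4*d^2 - 7*d + 3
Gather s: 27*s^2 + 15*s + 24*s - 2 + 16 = 27*s^2 + 39*s + 14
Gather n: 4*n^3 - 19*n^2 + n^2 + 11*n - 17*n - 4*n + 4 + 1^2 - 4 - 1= 4*n^3 - 18*n^2 - 10*n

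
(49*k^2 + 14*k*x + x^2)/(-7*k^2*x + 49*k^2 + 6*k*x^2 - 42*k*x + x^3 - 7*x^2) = (7*k + x)/(-k*x + 7*k + x^2 - 7*x)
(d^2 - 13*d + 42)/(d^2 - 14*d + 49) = (d - 6)/(d - 7)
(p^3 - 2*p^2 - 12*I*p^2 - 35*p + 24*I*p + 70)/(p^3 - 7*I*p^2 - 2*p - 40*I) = (p^2 - p*(2 + 7*I) + 14*I)/(p^2 - 2*I*p + 8)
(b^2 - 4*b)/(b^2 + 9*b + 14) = b*(b - 4)/(b^2 + 9*b + 14)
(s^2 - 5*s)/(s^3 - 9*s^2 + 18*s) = (s - 5)/(s^2 - 9*s + 18)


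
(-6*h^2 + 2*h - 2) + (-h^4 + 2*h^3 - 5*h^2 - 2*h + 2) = -h^4 + 2*h^3 - 11*h^2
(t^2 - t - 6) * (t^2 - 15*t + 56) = t^4 - 16*t^3 + 65*t^2 + 34*t - 336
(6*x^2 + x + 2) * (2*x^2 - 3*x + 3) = 12*x^4 - 16*x^3 + 19*x^2 - 3*x + 6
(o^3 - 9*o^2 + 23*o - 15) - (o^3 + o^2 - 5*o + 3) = -10*o^2 + 28*o - 18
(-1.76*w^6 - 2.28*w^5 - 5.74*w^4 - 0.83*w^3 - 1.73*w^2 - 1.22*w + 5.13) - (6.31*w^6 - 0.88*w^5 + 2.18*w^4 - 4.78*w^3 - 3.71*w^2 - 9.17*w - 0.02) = -8.07*w^6 - 1.4*w^5 - 7.92*w^4 + 3.95*w^3 + 1.98*w^2 + 7.95*w + 5.15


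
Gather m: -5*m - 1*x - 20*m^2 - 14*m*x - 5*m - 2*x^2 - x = -20*m^2 + m*(-14*x - 10) - 2*x^2 - 2*x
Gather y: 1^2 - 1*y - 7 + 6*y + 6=5*y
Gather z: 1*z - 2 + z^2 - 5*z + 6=z^2 - 4*z + 4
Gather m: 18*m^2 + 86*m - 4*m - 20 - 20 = 18*m^2 + 82*m - 40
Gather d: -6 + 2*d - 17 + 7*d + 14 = 9*d - 9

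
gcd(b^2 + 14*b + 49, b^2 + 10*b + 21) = b + 7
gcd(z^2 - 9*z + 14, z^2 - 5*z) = 1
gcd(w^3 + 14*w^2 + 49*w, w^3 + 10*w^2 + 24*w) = w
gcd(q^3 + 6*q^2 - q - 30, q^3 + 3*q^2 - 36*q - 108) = q + 3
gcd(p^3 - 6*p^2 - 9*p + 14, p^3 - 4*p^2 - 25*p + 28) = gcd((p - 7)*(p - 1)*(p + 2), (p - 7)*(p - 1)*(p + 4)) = p^2 - 8*p + 7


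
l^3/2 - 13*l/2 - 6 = (l/2 + 1/2)*(l - 4)*(l + 3)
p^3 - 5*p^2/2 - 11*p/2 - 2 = (p - 4)*(p + 1/2)*(p + 1)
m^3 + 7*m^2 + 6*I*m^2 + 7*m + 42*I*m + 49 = (m + 7)*(m - I)*(m + 7*I)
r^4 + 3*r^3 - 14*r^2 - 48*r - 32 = (r - 4)*(r + 1)*(r + 2)*(r + 4)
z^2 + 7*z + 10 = (z + 2)*(z + 5)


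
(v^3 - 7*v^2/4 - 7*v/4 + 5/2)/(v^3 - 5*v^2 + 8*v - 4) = (v + 5/4)/(v - 2)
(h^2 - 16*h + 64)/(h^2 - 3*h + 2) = (h^2 - 16*h + 64)/(h^2 - 3*h + 2)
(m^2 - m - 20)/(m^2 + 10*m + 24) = (m - 5)/(m + 6)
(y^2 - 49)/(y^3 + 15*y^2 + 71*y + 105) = (y - 7)/(y^2 + 8*y + 15)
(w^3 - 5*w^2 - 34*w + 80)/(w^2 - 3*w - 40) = w - 2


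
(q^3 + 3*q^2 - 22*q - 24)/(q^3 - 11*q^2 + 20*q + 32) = (q + 6)/(q - 8)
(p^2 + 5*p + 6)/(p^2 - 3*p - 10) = (p + 3)/(p - 5)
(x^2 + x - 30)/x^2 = (x^2 + x - 30)/x^2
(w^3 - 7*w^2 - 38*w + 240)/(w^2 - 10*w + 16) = (w^2 + w - 30)/(w - 2)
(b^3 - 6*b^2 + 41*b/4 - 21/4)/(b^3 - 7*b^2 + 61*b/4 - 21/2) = (b - 1)/(b - 2)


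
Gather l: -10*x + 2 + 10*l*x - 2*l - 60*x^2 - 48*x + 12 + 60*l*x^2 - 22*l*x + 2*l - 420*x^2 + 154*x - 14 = l*(60*x^2 - 12*x) - 480*x^2 + 96*x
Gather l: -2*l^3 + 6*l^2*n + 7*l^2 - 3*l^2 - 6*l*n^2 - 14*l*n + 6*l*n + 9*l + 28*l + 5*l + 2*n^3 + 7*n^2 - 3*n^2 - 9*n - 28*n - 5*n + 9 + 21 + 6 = -2*l^3 + l^2*(6*n + 4) + l*(-6*n^2 - 8*n + 42) + 2*n^3 + 4*n^2 - 42*n + 36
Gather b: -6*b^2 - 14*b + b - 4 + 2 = -6*b^2 - 13*b - 2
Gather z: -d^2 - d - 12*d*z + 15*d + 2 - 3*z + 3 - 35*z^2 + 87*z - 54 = -d^2 + 14*d - 35*z^2 + z*(84 - 12*d) - 49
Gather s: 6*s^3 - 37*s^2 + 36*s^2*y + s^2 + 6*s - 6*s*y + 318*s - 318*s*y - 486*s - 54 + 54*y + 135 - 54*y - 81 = 6*s^3 + s^2*(36*y - 36) + s*(-324*y - 162)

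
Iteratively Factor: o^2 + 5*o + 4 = (o + 1)*(o + 4)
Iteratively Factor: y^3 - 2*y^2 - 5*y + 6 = (y - 1)*(y^2 - y - 6) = (y - 1)*(y + 2)*(y - 3)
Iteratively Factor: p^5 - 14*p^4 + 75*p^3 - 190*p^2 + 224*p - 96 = (p - 3)*(p^4 - 11*p^3 + 42*p^2 - 64*p + 32) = (p - 4)*(p - 3)*(p^3 - 7*p^2 + 14*p - 8) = (p - 4)*(p - 3)*(p - 1)*(p^2 - 6*p + 8) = (p - 4)^2*(p - 3)*(p - 1)*(p - 2)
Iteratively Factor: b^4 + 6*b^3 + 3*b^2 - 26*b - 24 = (b + 3)*(b^3 + 3*b^2 - 6*b - 8) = (b + 1)*(b + 3)*(b^2 + 2*b - 8) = (b - 2)*(b + 1)*(b + 3)*(b + 4)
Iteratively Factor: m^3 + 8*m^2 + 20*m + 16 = (m + 2)*(m^2 + 6*m + 8) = (m + 2)^2*(m + 4)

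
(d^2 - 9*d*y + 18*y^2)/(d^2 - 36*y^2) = (d - 3*y)/(d + 6*y)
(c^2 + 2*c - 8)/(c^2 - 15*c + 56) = (c^2 + 2*c - 8)/(c^2 - 15*c + 56)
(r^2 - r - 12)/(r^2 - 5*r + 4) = (r + 3)/(r - 1)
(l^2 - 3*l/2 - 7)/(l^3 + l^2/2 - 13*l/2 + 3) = (2*l^2 - 3*l - 14)/(2*l^3 + l^2 - 13*l + 6)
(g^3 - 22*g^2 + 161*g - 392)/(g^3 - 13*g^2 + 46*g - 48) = (g^2 - 14*g + 49)/(g^2 - 5*g + 6)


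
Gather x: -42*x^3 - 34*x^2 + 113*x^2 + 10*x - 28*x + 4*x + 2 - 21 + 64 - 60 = -42*x^3 + 79*x^2 - 14*x - 15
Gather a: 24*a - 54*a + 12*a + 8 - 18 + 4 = -18*a - 6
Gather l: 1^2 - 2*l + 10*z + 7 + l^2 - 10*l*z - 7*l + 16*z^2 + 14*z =l^2 + l*(-10*z - 9) + 16*z^2 + 24*z + 8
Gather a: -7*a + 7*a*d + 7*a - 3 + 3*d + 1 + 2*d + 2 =7*a*d + 5*d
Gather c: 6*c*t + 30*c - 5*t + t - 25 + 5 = c*(6*t + 30) - 4*t - 20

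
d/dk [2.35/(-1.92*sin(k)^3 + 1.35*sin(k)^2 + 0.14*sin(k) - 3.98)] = (13.536*sin(k)^2 - 6.345*sin(k) - 0.329)*cos(k)/(1.92*sin(k)^3 - 1.35*sin(k)^2 - 0.14*sin(k) + 3.98)^2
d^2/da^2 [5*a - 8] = 0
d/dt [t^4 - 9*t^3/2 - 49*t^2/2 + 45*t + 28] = 4*t^3 - 27*t^2/2 - 49*t + 45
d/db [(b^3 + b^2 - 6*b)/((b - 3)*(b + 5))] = (b^4 + 4*b^3 - 37*b^2 - 30*b + 90)/(b^4 + 4*b^3 - 26*b^2 - 60*b + 225)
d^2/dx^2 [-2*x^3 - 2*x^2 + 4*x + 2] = -12*x - 4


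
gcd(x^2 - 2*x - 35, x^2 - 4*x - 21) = x - 7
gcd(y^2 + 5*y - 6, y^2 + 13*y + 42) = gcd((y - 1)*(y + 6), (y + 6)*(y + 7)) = y + 6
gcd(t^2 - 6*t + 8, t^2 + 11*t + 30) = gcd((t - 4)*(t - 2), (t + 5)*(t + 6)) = 1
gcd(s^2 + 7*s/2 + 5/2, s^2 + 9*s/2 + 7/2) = s + 1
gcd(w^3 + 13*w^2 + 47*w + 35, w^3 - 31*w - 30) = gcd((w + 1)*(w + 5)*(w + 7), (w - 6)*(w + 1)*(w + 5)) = w^2 + 6*w + 5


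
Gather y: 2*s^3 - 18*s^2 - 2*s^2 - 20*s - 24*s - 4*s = 2*s^3 - 20*s^2 - 48*s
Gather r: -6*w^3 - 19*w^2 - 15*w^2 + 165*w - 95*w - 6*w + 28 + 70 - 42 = -6*w^3 - 34*w^2 + 64*w + 56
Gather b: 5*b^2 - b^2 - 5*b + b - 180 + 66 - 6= 4*b^2 - 4*b - 120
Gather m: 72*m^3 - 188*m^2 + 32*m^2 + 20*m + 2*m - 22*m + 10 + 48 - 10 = 72*m^3 - 156*m^2 + 48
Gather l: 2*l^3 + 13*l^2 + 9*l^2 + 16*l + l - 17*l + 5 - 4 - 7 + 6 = 2*l^3 + 22*l^2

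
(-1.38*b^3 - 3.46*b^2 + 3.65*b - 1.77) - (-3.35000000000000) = -1.38*b^3 - 3.46*b^2 + 3.65*b + 1.58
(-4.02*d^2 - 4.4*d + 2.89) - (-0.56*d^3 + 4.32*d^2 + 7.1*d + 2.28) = 0.56*d^3 - 8.34*d^2 - 11.5*d + 0.61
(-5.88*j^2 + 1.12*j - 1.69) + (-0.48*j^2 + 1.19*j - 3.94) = -6.36*j^2 + 2.31*j - 5.63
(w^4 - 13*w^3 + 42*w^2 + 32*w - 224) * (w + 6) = w^5 - 7*w^4 - 36*w^3 + 284*w^2 - 32*w - 1344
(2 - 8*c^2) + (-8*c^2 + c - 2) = -16*c^2 + c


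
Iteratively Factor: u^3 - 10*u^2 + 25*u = (u - 5)*(u^2 - 5*u) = (u - 5)^2*(u)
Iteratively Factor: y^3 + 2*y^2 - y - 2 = (y - 1)*(y^2 + 3*y + 2) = (y - 1)*(y + 1)*(y + 2)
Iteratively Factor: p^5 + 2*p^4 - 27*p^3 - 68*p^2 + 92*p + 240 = (p + 4)*(p^4 - 2*p^3 - 19*p^2 + 8*p + 60) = (p + 2)*(p + 4)*(p^3 - 4*p^2 - 11*p + 30) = (p - 5)*(p + 2)*(p + 4)*(p^2 + p - 6) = (p - 5)*(p + 2)*(p + 3)*(p + 4)*(p - 2)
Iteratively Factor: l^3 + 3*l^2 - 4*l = (l - 1)*(l^2 + 4*l) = l*(l - 1)*(l + 4)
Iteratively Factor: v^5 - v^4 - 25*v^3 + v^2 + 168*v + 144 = (v - 4)*(v^4 + 3*v^3 - 13*v^2 - 51*v - 36) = (v - 4)*(v + 3)*(v^3 - 13*v - 12) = (v - 4)*(v + 1)*(v + 3)*(v^2 - v - 12) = (v - 4)^2*(v + 1)*(v + 3)*(v + 3)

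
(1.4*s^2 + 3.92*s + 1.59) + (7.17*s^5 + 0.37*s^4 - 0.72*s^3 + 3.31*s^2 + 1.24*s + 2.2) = 7.17*s^5 + 0.37*s^4 - 0.72*s^3 + 4.71*s^2 + 5.16*s + 3.79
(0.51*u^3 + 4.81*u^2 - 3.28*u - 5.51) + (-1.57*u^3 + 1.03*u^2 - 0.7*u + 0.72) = -1.06*u^3 + 5.84*u^2 - 3.98*u - 4.79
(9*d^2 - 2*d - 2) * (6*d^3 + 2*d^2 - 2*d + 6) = 54*d^5 + 6*d^4 - 34*d^3 + 54*d^2 - 8*d - 12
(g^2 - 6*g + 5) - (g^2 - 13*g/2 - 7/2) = g/2 + 17/2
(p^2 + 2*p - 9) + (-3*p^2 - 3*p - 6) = -2*p^2 - p - 15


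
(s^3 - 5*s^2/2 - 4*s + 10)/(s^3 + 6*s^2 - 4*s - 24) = (s - 5/2)/(s + 6)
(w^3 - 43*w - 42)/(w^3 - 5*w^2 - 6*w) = (w^2 - w - 42)/(w*(w - 6))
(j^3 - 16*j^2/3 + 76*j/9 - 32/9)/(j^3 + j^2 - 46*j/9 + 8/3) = (3*j^2 - 14*j + 16)/(3*j^2 + 5*j - 12)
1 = 1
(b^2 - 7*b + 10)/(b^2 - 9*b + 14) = (b - 5)/(b - 7)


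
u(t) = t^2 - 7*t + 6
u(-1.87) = 22.59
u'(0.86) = -5.28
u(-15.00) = 336.00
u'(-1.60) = -10.20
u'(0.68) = -5.64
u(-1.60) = 19.76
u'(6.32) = 5.64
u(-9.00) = 150.00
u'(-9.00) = -25.00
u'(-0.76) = -8.52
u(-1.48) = 18.55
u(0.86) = 0.72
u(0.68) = 1.70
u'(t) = 2*t - 7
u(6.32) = 1.70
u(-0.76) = 11.90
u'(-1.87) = -10.74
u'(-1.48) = -9.96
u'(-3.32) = -13.64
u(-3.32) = 40.26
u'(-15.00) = -37.00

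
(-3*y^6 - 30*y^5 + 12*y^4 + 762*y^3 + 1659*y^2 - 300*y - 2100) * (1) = -3*y^6 - 30*y^5 + 12*y^4 + 762*y^3 + 1659*y^2 - 300*y - 2100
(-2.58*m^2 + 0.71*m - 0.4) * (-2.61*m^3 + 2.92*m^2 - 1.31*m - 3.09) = 6.7338*m^5 - 9.3867*m^4 + 6.497*m^3 + 5.8741*m^2 - 1.6699*m + 1.236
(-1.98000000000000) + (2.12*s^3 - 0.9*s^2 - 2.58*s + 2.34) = 2.12*s^3 - 0.9*s^2 - 2.58*s + 0.36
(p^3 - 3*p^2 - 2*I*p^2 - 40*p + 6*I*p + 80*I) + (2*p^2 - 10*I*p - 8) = p^3 - p^2 - 2*I*p^2 - 40*p - 4*I*p - 8 + 80*I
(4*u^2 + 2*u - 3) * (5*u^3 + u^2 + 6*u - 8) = 20*u^5 + 14*u^4 + 11*u^3 - 23*u^2 - 34*u + 24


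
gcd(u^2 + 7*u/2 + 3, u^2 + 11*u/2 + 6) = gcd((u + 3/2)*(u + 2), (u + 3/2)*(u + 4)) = u + 3/2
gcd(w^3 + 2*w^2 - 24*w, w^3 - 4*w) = w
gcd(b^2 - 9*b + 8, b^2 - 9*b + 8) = b^2 - 9*b + 8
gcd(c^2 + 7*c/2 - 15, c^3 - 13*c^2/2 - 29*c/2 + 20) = 1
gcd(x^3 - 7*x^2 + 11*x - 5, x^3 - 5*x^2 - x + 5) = x^2 - 6*x + 5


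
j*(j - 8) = j^2 - 8*j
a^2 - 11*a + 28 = (a - 7)*(a - 4)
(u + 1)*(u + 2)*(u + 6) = u^3 + 9*u^2 + 20*u + 12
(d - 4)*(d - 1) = d^2 - 5*d + 4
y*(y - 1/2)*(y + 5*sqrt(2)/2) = y^3 - y^2/2 + 5*sqrt(2)*y^2/2 - 5*sqrt(2)*y/4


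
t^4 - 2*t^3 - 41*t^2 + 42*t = t*(t - 7)*(t - 1)*(t + 6)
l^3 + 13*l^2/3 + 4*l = l*(l + 4/3)*(l + 3)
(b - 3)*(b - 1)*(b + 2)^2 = b^4 - 9*b^2 - 4*b + 12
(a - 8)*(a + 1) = a^2 - 7*a - 8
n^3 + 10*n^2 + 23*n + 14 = (n + 1)*(n + 2)*(n + 7)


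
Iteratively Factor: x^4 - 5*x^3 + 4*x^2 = (x)*(x^3 - 5*x^2 + 4*x) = x*(x - 1)*(x^2 - 4*x) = x*(x - 4)*(x - 1)*(x)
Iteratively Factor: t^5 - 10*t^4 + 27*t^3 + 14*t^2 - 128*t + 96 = (t - 4)*(t^4 - 6*t^3 + 3*t^2 + 26*t - 24) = (t - 4)*(t - 1)*(t^3 - 5*t^2 - 2*t + 24) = (t - 4)*(t - 3)*(t - 1)*(t^2 - 2*t - 8) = (t - 4)^2*(t - 3)*(t - 1)*(t + 2)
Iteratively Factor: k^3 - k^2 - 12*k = (k + 3)*(k^2 - 4*k) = (k - 4)*(k + 3)*(k)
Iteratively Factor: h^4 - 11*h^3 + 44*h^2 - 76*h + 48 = (h - 2)*(h^3 - 9*h^2 + 26*h - 24) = (h - 2)^2*(h^2 - 7*h + 12) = (h - 3)*(h - 2)^2*(h - 4)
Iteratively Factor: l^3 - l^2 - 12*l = (l)*(l^2 - l - 12) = l*(l - 4)*(l + 3)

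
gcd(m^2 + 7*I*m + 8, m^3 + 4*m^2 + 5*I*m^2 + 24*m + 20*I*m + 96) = m + 8*I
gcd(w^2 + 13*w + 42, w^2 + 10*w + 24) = w + 6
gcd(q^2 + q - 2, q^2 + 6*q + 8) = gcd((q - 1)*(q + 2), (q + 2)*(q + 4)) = q + 2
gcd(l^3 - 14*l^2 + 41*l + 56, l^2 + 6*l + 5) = l + 1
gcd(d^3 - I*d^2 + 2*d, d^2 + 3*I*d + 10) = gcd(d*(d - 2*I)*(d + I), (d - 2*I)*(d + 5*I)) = d - 2*I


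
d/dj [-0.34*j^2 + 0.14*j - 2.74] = 0.14 - 0.68*j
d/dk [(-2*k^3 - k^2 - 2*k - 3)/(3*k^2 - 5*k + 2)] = (-6*k^4 + 20*k^3 - k^2 + 14*k - 19)/(9*k^4 - 30*k^3 + 37*k^2 - 20*k + 4)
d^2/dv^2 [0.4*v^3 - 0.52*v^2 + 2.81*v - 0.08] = 2.4*v - 1.04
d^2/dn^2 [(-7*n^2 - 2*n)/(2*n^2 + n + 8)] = 12*(n^3 + 56*n^2 + 16*n - 72)/(8*n^6 + 12*n^5 + 102*n^4 + 97*n^3 + 408*n^2 + 192*n + 512)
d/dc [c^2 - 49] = 2*c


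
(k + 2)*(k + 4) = k^2 + 6*k + 8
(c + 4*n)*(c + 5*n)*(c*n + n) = c^3*n + 9*c^2*n^2 + c^2*n + 20*c*n^3 + 9*c*n^2 + 20*n^3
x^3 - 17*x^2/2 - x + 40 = (x - 8)*(x - 5/2)*(x + 2)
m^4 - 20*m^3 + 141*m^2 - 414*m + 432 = (m - 8)*(m - 6)*(m - 3)^2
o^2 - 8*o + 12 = (o - 6)*(o - 2)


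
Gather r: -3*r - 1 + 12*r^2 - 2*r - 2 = 12*r^2 - 5*r - 3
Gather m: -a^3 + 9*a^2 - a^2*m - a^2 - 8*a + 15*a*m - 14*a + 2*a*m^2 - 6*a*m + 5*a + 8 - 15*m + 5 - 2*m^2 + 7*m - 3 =-a^3 + 8*a^2 - 17*a + m^2*(2*a - 2) + m*(-a^2 + 9*a - 8) + 10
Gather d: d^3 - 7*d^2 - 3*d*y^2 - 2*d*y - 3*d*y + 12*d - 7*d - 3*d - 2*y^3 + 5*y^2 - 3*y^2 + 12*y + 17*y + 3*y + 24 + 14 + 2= d^3 - 7*d^2 + d*(-3*y^2 - 5*y + 2) - 2*y^3 + 2*y^2 + 32*y + 40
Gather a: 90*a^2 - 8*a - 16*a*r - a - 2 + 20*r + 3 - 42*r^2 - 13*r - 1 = 90*a^2 + a*(-16*r - 9) - 42*r^2 + 7*r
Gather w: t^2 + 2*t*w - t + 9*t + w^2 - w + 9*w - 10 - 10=t^2 + 8*t + w^2 + w*(2*t + 8) - 20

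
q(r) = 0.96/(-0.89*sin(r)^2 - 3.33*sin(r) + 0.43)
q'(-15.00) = -0.32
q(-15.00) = 0.43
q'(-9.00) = -0.83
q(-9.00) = 0.58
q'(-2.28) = -0.21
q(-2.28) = 0.39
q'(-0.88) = 0.20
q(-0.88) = 0.39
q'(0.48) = 2.10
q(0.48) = -0.74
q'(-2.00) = -0.09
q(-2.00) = 0.35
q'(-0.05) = 8.80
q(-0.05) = 1.62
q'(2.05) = -0.21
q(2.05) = -0.30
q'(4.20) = -0.12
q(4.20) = 0.36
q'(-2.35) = -0.25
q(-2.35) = 0.41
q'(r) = 0.96*(1.78*sin(r)*cos(r) + 3.33*cos(r))/(-0.89*sin(r)^2 - 3.33*sin(r) + 0.43)^2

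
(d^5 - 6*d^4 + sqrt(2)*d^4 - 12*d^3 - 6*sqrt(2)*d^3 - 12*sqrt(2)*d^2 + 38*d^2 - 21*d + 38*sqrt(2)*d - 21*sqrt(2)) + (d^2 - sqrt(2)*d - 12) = d^5 - 6*d^4 + sqrt(2)*d^4 - 12*d^3 - 6*sqrt(2)*d^3 - 12*sqrt(2)*d^2 + 39*d^2 - 21*d + 37*sqrt(2)*d - 21*sqrt(2) - 12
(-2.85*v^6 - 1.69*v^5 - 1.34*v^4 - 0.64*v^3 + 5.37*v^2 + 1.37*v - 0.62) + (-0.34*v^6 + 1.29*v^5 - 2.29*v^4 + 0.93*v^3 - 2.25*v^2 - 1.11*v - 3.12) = -3.19*v^6 - 0.4*v^5 - 3.63*v^4 + 0.29*v^3 + 3.12*v^2 + 0.26*v - 3.74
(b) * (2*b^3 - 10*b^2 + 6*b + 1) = 2*b^4 - 10*b^3 + 6*b^2 + b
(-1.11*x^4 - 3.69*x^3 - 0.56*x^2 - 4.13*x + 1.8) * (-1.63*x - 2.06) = 1.8093*x^5 + 8.3013*x^4 + 8.5142*x^3 + 7.8855*x^2 + 5.5738*x - 3.708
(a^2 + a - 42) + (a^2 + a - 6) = 2*a^2 + 2*a - 48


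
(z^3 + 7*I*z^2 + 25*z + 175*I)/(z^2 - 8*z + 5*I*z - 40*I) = (z^2 + 2*I*z + 35)/(z - 8)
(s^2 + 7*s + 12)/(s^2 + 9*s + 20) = (s + 3)/(s + 5)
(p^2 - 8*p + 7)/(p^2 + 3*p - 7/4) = 4*(p^2 - 8*p + 7)/(4*p^2 + 12*p - 7)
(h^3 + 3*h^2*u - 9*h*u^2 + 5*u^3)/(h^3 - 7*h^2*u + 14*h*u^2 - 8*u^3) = (h^2 + 4*h*u - 5*u^2)/(h^2 - 6*h*u + 8*u^2)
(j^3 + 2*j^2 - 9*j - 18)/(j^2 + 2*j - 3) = (j^2 - j - 6)/(j - 1)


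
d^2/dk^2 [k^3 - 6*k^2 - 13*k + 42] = 6*k - 12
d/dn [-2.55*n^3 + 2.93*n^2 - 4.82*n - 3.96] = -7.65*n^2 + 5.86*n - 4.82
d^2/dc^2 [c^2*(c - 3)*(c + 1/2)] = 12*c^2 - 15*c - 3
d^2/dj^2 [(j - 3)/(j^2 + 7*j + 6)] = 2*((j - 3)*(2*j + 7)^2 - (3*j + 4)*(j^2 + 7*j + 6))/(j^2 + 7*j + 6)^3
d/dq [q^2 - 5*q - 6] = 2*q - 5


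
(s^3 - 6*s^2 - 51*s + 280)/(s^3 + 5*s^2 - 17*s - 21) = (s^2 - 13*s + 40)/(s^2 - 2*s - 3)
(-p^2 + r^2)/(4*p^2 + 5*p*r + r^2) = (-p + r)/(4*p + r)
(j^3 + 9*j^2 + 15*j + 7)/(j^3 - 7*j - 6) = (j^2 + 8*j + 7)/(j^2 - j - 6)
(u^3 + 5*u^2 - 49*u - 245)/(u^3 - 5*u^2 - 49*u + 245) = (u + 5)/(u - 5)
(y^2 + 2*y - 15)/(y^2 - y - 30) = (y - 3)/(y - 6)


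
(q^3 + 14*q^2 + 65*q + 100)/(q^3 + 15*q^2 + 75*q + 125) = (q + 4)/(q + 5)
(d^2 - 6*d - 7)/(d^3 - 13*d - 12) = (d - 7)/(d^2 - d - 12)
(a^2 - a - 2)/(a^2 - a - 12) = (-a^2 + a + 2)/(-a^2 + a + 12)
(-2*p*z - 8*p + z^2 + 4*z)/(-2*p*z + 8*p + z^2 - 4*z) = (z + 4)/(z - 4)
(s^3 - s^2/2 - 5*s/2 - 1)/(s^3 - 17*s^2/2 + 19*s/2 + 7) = (s + 1)/(s - 7)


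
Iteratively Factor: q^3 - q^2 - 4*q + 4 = (q - 1)*(q^2 - 4) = (q - 1)*(q + 2)*(q - 2)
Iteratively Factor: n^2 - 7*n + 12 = (n - 3)*(n - 4)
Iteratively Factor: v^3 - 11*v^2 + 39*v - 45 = (v - 5)*(v^2 - 6*v + 9) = (v - 5)*(v - 3)*(v - 3)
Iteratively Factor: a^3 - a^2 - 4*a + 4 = (a - 2)*(a^2 + a - 2) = (a - 2)*(a - 1)*(a + 2)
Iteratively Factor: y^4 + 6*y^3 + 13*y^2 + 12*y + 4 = (y + 2)*(y^3 + 4*y^2 + 5*y + 2) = (y + 1)*(y + 2)*(y^2 + 3*y + 2) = (y + 1)*(y + 2)^2*(y + 1)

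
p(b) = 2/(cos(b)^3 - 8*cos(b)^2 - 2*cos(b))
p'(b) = 2*(3*sin(b)*cos(b)^2 - 16*sin(b)*cos(b) - 2*sin(b))/(cos(b)^3 - 8*cos(b)^2 - 2*cos(b))^2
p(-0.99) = -0.60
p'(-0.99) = 1.48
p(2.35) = -0.69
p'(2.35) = 1.82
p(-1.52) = -16.39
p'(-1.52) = 376.12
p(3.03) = -0.29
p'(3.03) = 0.08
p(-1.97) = -4.08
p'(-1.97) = -35.86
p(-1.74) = 19.02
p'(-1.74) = -138.96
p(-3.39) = -0.31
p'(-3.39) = 0.19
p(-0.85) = -0.44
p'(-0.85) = 0.83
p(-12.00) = -0.29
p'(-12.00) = -0.31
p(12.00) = -0.29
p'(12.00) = 0.31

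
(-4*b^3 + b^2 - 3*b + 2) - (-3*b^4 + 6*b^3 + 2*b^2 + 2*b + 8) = 3*b^4 - 10*b^3 - b^2 - 5*b - 6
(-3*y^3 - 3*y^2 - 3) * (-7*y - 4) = 21*y^4 + 33*y^3 + 12*y^2 + 21*y + 12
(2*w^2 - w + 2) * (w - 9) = 2*w^3 - 19*w^2 + 11*w - 18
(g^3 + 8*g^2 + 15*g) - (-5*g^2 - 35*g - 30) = g^3 + 13*g^2 + 50*g + 30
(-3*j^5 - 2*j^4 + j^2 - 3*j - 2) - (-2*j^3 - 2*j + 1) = -3*j^5 - 2*j^4 + 2*j^3 + j^2 - j - 3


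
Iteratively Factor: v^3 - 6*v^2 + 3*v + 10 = (v - 2)*(v^2 - 4*v - 5) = (v - 5)*(v - 2)*(v + 1)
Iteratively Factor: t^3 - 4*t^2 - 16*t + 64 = (t + 4)*(t^2 - 8*t + 16) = (t - 4)*(t + 4)*(t - 4)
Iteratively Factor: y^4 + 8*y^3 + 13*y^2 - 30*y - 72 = (y + 3)*(y^3 + 5*y^2 - 2*y - 24) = (y + 3)^2*(y^2 + 2*y - 8) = (y - 2)*(y + 3)^2*(y + 4)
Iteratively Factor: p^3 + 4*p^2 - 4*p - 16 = (p + 4)*(p^2 - 4) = (p - 2)*(p + 4)*(p + 2)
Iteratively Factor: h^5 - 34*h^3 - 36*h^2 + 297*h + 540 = (h + 3)*(h^4 - 3*h^3 - 25*h^2 + 39*h + 180) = (h - 4)*(h + 3)*(h^3 + h^2 - 21*h - 45) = (h - 5)*(h - 4)*(h + 3)*(h^2 + 6*h + 9) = (h - 5)*(h - 4)*(h + 3)^2*(h + 3)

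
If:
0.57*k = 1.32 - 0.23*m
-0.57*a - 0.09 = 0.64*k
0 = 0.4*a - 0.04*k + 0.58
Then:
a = -1.34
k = 1.06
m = 3.12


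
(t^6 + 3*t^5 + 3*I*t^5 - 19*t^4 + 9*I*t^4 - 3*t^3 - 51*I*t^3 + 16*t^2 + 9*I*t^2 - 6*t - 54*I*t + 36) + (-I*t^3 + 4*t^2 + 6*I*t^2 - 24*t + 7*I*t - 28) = t^6 + 3*t^5 + 3*I*t^5 - 19*t^4 + 9*I*t^4 - 3*t^3 - 52*I*t^3 + 20*t^2 + 15*I*t^2 - 30*t - 47*I*t + 8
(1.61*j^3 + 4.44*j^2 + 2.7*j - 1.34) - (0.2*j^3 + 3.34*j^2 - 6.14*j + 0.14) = 1.41*j^3 + 1.1*j^2 + 8.84*j - 1.48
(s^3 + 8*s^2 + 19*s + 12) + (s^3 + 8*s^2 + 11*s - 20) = 2*s^3 + 16*s^2 + 30*s - 8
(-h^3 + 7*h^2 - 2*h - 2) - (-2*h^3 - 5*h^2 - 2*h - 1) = h^3 + 12*h^2 - 1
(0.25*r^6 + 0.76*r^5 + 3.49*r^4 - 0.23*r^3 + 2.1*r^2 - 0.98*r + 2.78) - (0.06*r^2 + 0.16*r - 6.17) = 0.25*r^6 + 0.76*r^5 + 3.49*r^4 - 0.23*r^3 + 2.04*r^2 - 1.14*r + 8.95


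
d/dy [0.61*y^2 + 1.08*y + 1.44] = 1.22*y + 1.08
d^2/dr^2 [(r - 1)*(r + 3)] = 2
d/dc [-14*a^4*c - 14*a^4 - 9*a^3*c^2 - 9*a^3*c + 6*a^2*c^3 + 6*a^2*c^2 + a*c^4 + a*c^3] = a*(-14*a^3 - 18*a^2*c - 9*a^2 + 18*a*c^2 + 12*a*c + 4*c^3 + 3*c^2)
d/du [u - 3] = 1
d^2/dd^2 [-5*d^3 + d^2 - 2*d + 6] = 2 - 30*d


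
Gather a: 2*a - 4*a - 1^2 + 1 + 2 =2 - 2*a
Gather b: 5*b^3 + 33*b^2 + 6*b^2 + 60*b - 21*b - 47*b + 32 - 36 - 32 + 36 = 5*b^3 + 39*b^2 - 8*b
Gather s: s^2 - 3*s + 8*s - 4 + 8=s^2 + 5*s + 4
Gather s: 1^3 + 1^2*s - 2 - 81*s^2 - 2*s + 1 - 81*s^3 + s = -81*s^3 - 81*s^2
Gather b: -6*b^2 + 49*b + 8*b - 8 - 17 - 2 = -6*b^2 + 57*b - 27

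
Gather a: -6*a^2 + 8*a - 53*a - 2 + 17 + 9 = -6*a^2 - 45*a + 24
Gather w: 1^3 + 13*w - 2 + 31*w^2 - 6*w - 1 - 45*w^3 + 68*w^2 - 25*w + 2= -45*w^3 + 99*w^2 - 18*w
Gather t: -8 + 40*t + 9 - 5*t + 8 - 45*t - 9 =-10*t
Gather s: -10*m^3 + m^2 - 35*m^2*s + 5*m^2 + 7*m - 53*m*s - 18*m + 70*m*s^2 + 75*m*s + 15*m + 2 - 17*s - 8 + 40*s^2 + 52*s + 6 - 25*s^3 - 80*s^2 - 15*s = -10*m^3 + 6*m^2 + 4*m - 25*s^3 + s^2*(70*m - 40) + s*(-35*m^2 + 22*m + 20)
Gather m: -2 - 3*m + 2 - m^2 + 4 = -m^2 - 3*m + 4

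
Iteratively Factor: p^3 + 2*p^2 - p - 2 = (p - 1)*(p^2 + 3*p + 2) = (p - 1)*(p + 2)*(p + 1)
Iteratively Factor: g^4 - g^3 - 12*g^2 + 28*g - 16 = (g - 2)*(g^3 + g^2 - 10*g + 8) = (g - 2)*(g + 4)*(g^2 - 3*g + 2) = (g - 2)^2*(g + 4)*(g - 1)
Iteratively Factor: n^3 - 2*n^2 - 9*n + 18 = (n + 3)*(n^2 - 5*n + 6) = (n - 3)*(n + 3)*(n - 2)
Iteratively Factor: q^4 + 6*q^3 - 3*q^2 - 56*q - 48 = (q + 4)*(q^3 + 2*q^2 - 11*q - 12) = (q - 3)*(q + 4)*(q^2 + 5*q + 4) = (q - 3)*(q + 4)^2*(q + 1)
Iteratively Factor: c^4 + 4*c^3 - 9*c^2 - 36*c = (c - 3)*(c^3 + 7*c^2 + 12*c) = c*(c - 3)*(c^2 + 7*c + 12) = c*(c - 3)*(c + 4)*(c + 3)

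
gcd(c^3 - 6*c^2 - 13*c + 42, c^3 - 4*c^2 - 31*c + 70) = c^2 - 9*c + 14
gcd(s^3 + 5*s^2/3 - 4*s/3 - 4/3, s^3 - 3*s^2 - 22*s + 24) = s - 1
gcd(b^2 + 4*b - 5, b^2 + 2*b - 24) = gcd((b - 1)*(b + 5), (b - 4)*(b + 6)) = 1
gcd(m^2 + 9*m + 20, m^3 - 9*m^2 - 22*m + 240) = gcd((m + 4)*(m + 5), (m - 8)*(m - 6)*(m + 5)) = m + 5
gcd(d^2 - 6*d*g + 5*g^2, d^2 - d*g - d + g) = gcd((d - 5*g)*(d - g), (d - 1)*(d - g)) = d - g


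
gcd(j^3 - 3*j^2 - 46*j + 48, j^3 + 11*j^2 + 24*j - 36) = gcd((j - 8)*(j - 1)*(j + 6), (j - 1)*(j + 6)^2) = j^2 + 5*j - 6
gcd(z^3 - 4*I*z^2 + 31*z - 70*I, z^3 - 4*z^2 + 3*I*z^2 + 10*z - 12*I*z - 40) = z^2 + 3*I*z + 10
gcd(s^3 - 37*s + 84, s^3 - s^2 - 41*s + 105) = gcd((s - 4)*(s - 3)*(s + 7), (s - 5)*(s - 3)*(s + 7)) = s^2 + 4*s - 21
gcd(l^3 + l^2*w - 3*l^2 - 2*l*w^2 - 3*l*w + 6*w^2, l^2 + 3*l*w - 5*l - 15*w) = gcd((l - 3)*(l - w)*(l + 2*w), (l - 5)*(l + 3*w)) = 1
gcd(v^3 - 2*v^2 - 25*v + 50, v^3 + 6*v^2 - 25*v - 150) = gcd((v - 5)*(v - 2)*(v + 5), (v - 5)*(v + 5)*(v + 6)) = v^2 - 25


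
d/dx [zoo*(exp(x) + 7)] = zoo*exp(x)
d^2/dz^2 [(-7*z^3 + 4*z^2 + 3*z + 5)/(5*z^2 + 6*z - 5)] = 2*(-472*z^3 + 1305*z^2 + 150*z + 495)/(125*z^6 + 450*z^5 + 165*z^4 - 684*z^3 - 165*z^2 + 450*z - 125)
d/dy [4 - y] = -1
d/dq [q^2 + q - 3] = 2*q + 1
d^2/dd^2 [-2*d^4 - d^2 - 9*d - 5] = -24*d^2 - 2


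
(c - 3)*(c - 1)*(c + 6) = c^3 + 2*c^2 - 21*c + 18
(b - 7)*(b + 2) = b^2 - 5*b - 14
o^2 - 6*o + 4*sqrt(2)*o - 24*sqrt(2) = (o - 6)*(o + 4*sqrt(2))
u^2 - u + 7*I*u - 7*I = (u - 1)*(u + 7*I)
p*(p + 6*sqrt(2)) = p^2 + 6*sqrt(2)*p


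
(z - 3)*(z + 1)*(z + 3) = z^3 + z^2 - 9*z - 9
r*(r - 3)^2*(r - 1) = r^4 - 7*r^3 + 15*r^2 - 9*r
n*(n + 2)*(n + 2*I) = n^3 + 2*n^2 + 2*I*n^2 + 4*I*n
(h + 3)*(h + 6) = h^2 + 9*h + 18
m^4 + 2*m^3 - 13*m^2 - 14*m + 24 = (m - 3)*(m - 1)*(m + 2)*(m + 4)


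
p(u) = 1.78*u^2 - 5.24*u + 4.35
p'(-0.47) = -6.91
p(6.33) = 42.50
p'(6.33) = 17.29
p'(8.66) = 25.59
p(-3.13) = 38.19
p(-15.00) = 483.45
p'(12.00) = 37.48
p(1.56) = 0.51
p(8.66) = 92.46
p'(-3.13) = -16.38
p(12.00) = 197.79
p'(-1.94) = -12.15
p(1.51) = 0.50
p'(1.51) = 0.14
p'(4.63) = 11.24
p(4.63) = 18.25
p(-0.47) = 7.21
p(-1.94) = 21.21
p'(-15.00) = -58.64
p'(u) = 3.56*u - 5.24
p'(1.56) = 0.31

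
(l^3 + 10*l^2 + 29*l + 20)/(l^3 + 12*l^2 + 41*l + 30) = (l + 4)/(l + 6)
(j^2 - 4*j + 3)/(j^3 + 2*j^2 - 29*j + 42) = (j - 1)/(j^2 + 5*j - 14)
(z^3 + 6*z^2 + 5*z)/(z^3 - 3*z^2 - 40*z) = (z + 1)/(z - 8)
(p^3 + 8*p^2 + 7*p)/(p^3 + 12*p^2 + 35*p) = (p + 1)/(p + 5)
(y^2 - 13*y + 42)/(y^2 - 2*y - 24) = (y - 7)/(y + 4)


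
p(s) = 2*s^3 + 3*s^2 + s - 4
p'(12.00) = 937.00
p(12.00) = 3896.00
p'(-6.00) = 181.00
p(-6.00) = -334.00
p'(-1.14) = 1.96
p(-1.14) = -4.20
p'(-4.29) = 85.68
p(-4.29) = -110.98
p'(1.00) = 13.00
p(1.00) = 2.00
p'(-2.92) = 34.64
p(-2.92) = -31.13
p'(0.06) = 1.38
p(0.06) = -3.93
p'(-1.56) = 6.24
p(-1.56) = -5.85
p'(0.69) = 8.00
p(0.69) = -1.22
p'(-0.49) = -0.50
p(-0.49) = -4.00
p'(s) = 6*s^2 + 6*s + 1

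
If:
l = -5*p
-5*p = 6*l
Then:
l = 0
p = 0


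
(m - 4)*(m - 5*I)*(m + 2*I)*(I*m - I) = I*m^4 + 3*m^3 - 5*I*m^3 - 15*m^2 + 14*I*m^2 + 12*m - 50*I*m + 40*I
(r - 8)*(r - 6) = r^2 - 14*r + 48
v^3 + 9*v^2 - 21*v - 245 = (v - 5)*(v + 7)^2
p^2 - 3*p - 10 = (p - 5)*(p + 2)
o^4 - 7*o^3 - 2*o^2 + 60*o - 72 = (o - 6)*(o - 2)^2*(o + 3)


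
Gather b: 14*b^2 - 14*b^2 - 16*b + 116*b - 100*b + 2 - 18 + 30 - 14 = 0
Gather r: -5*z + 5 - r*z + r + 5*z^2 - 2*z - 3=r*(1 - z) + 5*z^2 - 7*z + 2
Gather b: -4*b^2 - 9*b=-4*b^2 - 9*b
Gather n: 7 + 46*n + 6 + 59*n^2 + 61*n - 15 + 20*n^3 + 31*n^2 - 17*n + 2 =20*n^3 + 90*n^2 + 90*n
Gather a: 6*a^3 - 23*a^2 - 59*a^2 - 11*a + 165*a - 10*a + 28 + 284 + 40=6*a^3 - 82*a^2 + 144*a + 352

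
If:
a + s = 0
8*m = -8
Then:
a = -s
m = -1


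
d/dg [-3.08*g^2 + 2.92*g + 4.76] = 2.92 - 6.16*g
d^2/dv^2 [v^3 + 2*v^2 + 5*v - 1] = 6*v + 4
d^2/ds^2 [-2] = 0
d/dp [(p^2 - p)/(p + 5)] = (p^2 + 10*p - 5)/(p^2 + 10*p + 25)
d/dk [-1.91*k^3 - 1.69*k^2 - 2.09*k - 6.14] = -5.73*k^2 - 3.38*k - 2.09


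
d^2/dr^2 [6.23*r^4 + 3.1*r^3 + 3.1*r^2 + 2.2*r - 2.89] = 74.76*r^2 + 18.6*r + 6.2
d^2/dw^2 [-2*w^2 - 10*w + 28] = -4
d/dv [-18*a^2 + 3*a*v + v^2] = 3*a + 2*v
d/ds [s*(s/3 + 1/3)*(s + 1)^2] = (s + 1)^2*(4*s + 1)/3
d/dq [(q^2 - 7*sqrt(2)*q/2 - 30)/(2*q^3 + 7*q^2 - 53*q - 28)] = ((4*q - 7*sqrt(2))*(2*q^3 + 7*q^2 - 53*q - 28) + (-2*q^2 + 7*sqrt(2)*q + 60)*(6*q^2 + 14*q - 53))/(2*(2*q^3 + 7*q^2 - 53*q - 28)^2)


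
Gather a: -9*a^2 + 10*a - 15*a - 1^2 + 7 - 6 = -9*a^2 - 5*a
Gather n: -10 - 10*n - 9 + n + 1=-9*n - 18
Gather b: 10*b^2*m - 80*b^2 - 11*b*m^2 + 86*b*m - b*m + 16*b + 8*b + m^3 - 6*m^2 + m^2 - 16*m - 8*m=b^2*(10*m - 80) + b*(-11*m^2 + 85*m + 24) + m^3 - 5*m^2 - 24*m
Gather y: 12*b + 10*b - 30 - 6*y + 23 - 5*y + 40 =22*b - 11*y + 33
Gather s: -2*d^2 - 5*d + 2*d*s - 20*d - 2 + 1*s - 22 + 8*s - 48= -2*d^2 - 25*d + s*(2*d + 9) - 72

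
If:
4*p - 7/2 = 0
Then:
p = 7/8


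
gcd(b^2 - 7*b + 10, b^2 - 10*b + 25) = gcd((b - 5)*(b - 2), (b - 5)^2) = b - 5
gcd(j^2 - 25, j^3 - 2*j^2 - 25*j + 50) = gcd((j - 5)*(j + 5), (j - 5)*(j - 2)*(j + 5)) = j^2 - 25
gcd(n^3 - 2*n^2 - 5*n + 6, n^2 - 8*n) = 1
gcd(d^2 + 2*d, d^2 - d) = d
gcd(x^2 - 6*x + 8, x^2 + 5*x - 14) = x - 2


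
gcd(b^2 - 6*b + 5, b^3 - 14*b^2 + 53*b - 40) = b^2 - 6*b + 5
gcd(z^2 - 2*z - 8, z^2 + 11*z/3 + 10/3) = z + 2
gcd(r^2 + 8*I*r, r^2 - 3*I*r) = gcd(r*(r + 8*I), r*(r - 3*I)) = r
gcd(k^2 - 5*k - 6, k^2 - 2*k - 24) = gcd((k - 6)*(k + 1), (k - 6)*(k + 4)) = k - 6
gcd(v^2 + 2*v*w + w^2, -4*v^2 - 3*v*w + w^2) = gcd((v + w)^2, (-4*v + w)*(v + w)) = v + w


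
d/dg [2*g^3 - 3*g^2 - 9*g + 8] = 6*g^2 - 6*g - 9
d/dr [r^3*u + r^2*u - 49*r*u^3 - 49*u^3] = u*(3*r^2 + 2*r - 49*u^2)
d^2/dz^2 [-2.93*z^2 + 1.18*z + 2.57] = -5.86000000000000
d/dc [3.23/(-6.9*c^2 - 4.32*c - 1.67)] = (44.574*c + 13.9536)/(6.9*c^2 + 4.32*c + 1.67)^2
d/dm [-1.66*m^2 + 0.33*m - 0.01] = 0.33 - 3.32*m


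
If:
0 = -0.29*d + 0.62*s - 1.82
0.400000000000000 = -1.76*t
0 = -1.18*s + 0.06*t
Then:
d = -6.30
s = -0.01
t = -0.23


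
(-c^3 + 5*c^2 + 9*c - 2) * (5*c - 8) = -5*c^4 + 33*c^3 + 5*c^2 - 82*c + 16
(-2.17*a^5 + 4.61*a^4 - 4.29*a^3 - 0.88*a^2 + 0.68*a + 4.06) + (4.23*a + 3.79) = -2.17*a^5 + 4.61*a^4 - 4.29*a^3 - 0.88*a^2 + 4.91*a + 7.85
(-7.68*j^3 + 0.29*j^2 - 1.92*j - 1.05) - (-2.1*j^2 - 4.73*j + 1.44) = -7.68*j^3 + 2.39*j^2 + 2.81*j - 2.49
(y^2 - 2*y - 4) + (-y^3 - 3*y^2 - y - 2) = -y^3 - 2*y^2 - 3*y - 6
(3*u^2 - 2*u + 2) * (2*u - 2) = 6*u^3 - 10*u^2 + 8*u - 4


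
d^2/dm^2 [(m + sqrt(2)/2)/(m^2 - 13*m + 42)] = ((2*m - 13)^2*(2*m + sqrt(2)) + (-6*m - sqrt(2) + 26)*(m^2 - 13*m + 42))/(m^2 - 13*m + 42)^3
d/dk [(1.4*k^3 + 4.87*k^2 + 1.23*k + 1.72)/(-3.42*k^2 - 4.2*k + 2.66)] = (-4.788*k^4 - 11.76*k^3 - 5.0754*k^2 + 37.6732*k + 10.4958)/(11.6964*k^4 + 28.728*k^3 - 0.554400000000001*k^2 - 22.344*k + 7.0756)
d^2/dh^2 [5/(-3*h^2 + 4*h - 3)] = 10*(9*h^2 - 12*h - 4*(3*h - 2)^2 + 9)/(3*h^2 - 4*h + 3)^3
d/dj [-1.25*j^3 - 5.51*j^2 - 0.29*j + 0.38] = -3.75*j^2 - 11.02*j - 0.29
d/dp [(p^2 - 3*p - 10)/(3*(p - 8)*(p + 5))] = 10*(3 - 2*p)/(p^4 - 6*p^3 - 71*p^2 + 240*p + 1600)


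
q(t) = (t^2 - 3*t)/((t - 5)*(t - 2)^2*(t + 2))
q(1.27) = 0.34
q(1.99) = 1673.54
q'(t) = (2*t - 3)/((t - 5)*(t - 2)^2*(t + 2)) - (t^2 - 3*t)/((t - 5)*(t - 2)^2*(t + 2)^2) - 2*(t^2 - 3*t)/((t - 5)*(t - 2)^3*(t + 2)) - (t^2 - 3*t)/((t - 5)^2*(t - 2)^2*(t + 2)) = 2*(-t^4 + 6*t^3 - 9*t^2 + 5*t - 30)/(t^7 - 12*t^6 + 37*t^5 + 46*t^4 - 344*t^3 + 208*t^2 + 720*t - 800)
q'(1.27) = 0.98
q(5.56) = 0.27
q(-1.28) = -0.11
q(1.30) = 0.37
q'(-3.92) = 0.03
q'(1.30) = 1.11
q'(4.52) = -0.70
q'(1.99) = 334027.77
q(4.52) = -0.35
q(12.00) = 0.01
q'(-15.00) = 0.00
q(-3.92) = 0.05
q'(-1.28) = 0.18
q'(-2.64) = 0.22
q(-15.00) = 0.00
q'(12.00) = 0.00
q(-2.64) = 0.14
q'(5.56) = -0.51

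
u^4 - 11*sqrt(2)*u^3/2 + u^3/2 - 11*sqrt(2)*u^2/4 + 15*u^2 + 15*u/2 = u*(u + 1/2)*(u - 3*sqrt(2))*(u - 5*sqrt(2)/2)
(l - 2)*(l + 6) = l^2 + 4*l - 12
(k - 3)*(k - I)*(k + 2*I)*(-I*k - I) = -I*k^4 + k^3 + 2*I*k^3 - 2*k^2 + I*k^2 - 3*k + 4*I*k + 6*I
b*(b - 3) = b^2 - 3*b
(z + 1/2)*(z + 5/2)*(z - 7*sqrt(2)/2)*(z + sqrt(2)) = z^4 - 5*sqrt(2)*z^3/2 + 3*z^3 - 15*sqrt(2)*z^2/2 - 23*z^2/4 - 21*z - 25*sqrt(2)*z/8 - 35/4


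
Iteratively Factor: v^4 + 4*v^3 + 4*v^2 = (v)*(v^3 + 4*v^2 + 4*v) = v*(v + 2)*(v^2 + 2*v) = v^2*(v + 2)*(v + 2)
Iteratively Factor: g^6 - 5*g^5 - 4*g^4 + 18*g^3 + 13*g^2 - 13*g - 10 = (g + 1)*(g^5 - 6*g^4 + 2*g^3 + 16*g^2 - 3*g - 10) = (g - 5)*(g + 1)*(g^4 - g^3 - 3*g^2 + g + 2) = (g - 5)*(g - 1)*(g + 1)*(g^3 - 3*g - 2) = (g - 5)*(g - 1)*(g + 1)^2*(g^2 - g - 2) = (g - 5)*(g - 2)*(g - 1)*(g + 1)^2*(g + 1)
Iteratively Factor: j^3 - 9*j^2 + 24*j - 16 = (j - 1)*(j^2 - 8*j + 16) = (j - 4)*(j - 1)*(j - 4)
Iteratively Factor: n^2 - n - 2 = (n + 1)*(n - 2)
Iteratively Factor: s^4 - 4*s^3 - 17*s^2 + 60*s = (s - 5)*(s^3 + s^2 - 12*s) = (s - 5)*(s - 3)*(s^2 + 4*s) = s*(s - 5)*(s - 3)*(s + 4)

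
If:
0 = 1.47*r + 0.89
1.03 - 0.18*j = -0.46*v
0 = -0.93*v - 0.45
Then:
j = 4.49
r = -0.61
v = -0.48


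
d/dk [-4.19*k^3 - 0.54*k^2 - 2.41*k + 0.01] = -12.57*k^2 - 1.08*k - 2.41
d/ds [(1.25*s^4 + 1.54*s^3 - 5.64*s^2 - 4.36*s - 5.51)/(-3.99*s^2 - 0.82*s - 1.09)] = (-9.975*s^5 - 9.2196*s^4 - 7.97560000000001*s^3 - 17.8074*s^2 - 31.6746*s + 0.234200000000001)/(15.9201*s^4 + 6.5436*s^3 + 9.3706*s^2 + 1.7876*s + 1.1881)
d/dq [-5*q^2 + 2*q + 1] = 2 - 10*q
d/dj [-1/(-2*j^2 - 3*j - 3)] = (-4*j - 3)/(2*j^2 + 3*j + 3)^2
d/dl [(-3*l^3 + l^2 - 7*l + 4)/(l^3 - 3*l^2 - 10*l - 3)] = (8*l^4 + 74*l^3 - 16*l^2 + 18*l + 61)/(l^6 - 6*l^5 - 11*l^4 + 54*l^3 + 118*l^2 + 60*l + 9)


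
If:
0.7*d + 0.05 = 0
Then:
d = -0.07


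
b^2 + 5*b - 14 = (b - 2)*(b + 7)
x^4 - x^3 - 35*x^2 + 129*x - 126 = (x - 3)^2*(x - 2)*(x + 7)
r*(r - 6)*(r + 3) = r^3 - 3*r^2 - 18*r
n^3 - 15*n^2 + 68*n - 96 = (n - 8)*(n - 4)*(n - 3)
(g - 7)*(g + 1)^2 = g^3 - 5*g^2 - 13*g - 7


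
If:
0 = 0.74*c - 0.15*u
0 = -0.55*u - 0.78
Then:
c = -0.29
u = -1.42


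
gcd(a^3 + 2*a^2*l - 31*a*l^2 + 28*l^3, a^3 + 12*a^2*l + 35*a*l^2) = a + 7*l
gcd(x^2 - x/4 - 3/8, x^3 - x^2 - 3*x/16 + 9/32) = x^2 - x/4 - 3/8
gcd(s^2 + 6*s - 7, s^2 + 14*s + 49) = s + 7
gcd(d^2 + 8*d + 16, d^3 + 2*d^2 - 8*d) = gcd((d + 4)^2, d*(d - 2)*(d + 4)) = d + 4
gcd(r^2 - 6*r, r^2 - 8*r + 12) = r - 6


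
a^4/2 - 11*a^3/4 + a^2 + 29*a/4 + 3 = (a/2 + 1/4)*(a - 4)*(a - 3)*(a + 1)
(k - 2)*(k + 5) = k^2 + 3*k - 10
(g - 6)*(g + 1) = g^2 - 5*g - 6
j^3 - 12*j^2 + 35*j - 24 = (j - 8)*(j - 3)*(j - 1)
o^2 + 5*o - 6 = (o - 1)*(o + 6)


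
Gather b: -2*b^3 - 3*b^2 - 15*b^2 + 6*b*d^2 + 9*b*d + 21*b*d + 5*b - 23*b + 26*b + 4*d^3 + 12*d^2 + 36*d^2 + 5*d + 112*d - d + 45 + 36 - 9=-2*b^3 - 18*b^2 + b*(6*d^2 + 30*d + 8) + 4*d^3 + 48*d^2 + 116*d + 72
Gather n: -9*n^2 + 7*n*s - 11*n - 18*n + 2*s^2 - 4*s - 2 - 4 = -9*n^2 + n*(7*s - 29) + 2*s^2 - 4*s - 6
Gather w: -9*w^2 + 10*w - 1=-9*w^2 + 10*w - 1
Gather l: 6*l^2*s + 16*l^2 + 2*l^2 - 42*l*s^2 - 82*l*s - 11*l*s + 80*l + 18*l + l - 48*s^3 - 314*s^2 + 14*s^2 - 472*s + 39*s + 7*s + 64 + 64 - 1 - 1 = l^2*(6*s + 18) + l*(-42*s^2 - 93*s + 99) - 48*s^3 - 300*s^2 - 426*s + 126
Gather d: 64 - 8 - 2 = 54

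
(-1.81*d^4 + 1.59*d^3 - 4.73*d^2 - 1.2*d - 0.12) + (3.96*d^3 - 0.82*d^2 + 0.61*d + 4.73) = -1.81*d^4 + 5.55*d^3 - 5.55*d^2 - 0.59*d + 4.61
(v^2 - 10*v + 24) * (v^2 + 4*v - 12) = v^4 - 6*v^3 - 28*v^2 + 216*v - 288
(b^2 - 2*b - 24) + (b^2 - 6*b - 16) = 2*b^2 - 8*b - 40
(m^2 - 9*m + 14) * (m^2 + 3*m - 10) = m^4 - 6*m^3 - 23*m^2 + 132*m - 140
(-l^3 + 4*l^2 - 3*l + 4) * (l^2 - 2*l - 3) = -l^5 + 6*l^4 - 8*l^3 - 2*l^2 + l - 12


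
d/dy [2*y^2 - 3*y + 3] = 4*y - 3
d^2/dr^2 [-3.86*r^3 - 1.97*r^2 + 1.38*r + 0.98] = -23.16*r - 3.94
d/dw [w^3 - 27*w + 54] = 3*w^2 - 27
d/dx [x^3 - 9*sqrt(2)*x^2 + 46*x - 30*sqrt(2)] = 3*x^2 - 18*sqrt(2)*x + 46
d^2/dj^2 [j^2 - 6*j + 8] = 2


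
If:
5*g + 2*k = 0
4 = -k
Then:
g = 8/5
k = -4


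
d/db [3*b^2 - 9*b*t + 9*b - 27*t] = 6*b - 9*t + 9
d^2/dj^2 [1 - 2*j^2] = -4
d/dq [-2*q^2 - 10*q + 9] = -4*q - 10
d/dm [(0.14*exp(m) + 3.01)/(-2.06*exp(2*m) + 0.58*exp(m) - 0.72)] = (0.2884*exp(2*m) + 12.4012*exp(m) - 1.8466)*exp(m)/(4.2436*exp(4*m) - 2.3896*exp(3*m) + 3.3028*exp(2*m) - 0.8352*exp(m) + 0.5184)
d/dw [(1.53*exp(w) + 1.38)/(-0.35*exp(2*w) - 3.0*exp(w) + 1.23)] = (0.5355*exp(2*w) + 0.966*exp(w) + 6.0219)*exp(w)/(0.1225*exp(4*w) + 2.1*exp(3*w) + 8.139*exp(2*w) - 7.38*exp(w) + 1.5129)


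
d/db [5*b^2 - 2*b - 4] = 10*b - 2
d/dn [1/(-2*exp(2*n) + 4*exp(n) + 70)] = (exp(n) - 1)*exp(n)/(-exp(2*n) + 2*exp(n) + 35)^2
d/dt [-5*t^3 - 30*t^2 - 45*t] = -15*t^2 - 60*t - 45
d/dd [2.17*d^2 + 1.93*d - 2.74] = 4.34*d + 1.93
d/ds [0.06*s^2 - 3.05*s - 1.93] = 0.12*s - 3.05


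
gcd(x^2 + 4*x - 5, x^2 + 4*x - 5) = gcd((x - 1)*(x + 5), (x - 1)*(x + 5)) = x^2 + 4*x - 5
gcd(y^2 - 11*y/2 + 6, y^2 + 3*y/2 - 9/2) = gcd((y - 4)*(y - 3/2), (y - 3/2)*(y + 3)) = y - 3/2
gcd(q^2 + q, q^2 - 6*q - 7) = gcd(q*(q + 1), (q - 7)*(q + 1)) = q + 1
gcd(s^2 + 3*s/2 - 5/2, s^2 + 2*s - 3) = s - 1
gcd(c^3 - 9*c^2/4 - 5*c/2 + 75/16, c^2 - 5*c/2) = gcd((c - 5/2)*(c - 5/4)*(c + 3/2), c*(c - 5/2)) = c - 5/2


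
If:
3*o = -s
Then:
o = -s/3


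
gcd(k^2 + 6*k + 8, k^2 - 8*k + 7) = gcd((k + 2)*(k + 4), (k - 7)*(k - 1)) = 1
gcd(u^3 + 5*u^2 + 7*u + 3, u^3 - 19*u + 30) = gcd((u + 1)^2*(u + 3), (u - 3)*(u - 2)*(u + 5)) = 1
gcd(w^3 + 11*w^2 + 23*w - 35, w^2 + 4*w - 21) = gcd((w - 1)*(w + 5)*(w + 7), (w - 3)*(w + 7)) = w + 7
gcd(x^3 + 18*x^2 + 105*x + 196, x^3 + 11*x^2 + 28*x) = x^2 + 11*x + 28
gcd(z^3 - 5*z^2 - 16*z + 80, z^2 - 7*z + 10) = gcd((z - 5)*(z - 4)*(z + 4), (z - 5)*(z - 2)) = z - 5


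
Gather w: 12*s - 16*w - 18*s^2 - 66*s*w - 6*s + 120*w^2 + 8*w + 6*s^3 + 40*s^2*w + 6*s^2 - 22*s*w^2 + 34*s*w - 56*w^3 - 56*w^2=6*s^3 - 12*s^2 + 6*s - 56*w^3 + w^2*(64 - 22*s) + w*(40*s^2 - 32*s - 8)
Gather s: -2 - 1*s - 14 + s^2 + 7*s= s^2 + 6*s - 16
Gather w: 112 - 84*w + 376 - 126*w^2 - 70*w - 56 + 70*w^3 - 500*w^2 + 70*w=70*w^3 - 626*w^2 - 84*w + 432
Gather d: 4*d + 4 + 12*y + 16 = 4*d + 12*y + 20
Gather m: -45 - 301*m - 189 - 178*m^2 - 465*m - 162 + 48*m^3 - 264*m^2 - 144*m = 48*m^3 - 442*m^2 - 910*m - 396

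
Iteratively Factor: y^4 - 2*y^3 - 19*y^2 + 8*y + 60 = (y + 3)*(y^3 - 5*y^2 - 4*y + 20) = (y - 5)*(y + 3)*(y^2 - 4) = (y - 5)*(y - 2)*(y + 3)*(y + 2)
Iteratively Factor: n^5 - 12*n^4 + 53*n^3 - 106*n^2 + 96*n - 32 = (n - 1)*(n^4 - 11*n^3 + 42*n^2 - 64*n + 32) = (n - 4)*(n - 1)*(n^3 - 7*n^2 + 14*n - 8) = (n - 4)*(n - 1)^2*(n^2 - 6*n + 8) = (n - 4)^2*(n - 1)^2*(n - 2)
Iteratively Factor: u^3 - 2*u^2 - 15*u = (u + 3)*(u^2 - 5*u) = u*(u + 3)*(u - 5)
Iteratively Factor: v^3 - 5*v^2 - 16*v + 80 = (v + 4)*(v^2 - 9*v + 20) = (v - 5)*(v + 4)*(v - 4)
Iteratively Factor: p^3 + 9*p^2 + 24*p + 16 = (p + 1)*(p^2 + 8*p + 16) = (p + 1)*(p + 4)*(p + 4)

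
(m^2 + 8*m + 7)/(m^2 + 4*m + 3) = (m + 7)/(m + 3)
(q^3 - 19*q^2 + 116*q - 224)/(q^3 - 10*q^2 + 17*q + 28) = (q - 8)/(q + 1)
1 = 1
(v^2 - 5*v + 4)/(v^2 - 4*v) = (v - 1)/v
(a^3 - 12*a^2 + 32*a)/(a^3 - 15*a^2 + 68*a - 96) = a/(a - 3)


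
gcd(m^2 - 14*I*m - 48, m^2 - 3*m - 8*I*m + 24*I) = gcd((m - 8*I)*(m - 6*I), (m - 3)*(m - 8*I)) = m - 8*I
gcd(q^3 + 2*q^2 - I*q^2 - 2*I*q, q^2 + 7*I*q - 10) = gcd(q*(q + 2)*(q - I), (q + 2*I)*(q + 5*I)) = 1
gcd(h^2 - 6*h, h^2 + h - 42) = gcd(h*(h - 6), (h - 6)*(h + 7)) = h - 6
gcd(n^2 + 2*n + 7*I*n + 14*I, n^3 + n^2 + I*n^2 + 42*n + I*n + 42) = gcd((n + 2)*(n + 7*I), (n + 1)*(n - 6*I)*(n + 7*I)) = n + 7*I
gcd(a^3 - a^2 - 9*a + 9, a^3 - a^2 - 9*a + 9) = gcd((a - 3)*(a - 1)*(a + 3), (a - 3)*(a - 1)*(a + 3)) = a^3 - a^2 - 9*a + 9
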